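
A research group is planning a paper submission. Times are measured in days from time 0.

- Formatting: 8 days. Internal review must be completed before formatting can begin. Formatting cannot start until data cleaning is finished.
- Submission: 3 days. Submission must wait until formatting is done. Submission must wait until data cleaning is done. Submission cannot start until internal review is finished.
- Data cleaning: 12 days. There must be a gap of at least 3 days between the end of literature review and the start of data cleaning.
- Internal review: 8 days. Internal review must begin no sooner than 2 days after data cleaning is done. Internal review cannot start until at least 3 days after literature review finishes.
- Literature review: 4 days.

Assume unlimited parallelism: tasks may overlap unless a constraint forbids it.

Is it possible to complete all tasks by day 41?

Yes

Literature review has no prerequisites, so it starts at day 0 and finishes at day 4.
Data cleaning waits on literature review (finishes day 4, plus 3-day gap → day 7), so it starts at day 7 and finishes at 7 + 12 = day 19.
For internal review: data cleaning (finishes day 19, plus 2-day gap → day 21); literature review (finishes day 4, plus 3-day gap → day 7). Taking the maximum gives a start of day 21, and it finishes at 21 + 8 = day 29.
Formatting has to wait for internal review (finishes day 29); data cleaning (finishes day 19). The latest of these is day 29, so formatting runs day 29 to 29 + 8 = day 37.
For submission: formatting (finishes day 37); data cleaning (finishes day 19); internal review (finishes day 29). Taking the maximum gives a start of day 37, and it finishes at 37 + 3 = day 40.
Every task is finished by day 40, which is no later than the deadline of 41, so the schedule is feasible.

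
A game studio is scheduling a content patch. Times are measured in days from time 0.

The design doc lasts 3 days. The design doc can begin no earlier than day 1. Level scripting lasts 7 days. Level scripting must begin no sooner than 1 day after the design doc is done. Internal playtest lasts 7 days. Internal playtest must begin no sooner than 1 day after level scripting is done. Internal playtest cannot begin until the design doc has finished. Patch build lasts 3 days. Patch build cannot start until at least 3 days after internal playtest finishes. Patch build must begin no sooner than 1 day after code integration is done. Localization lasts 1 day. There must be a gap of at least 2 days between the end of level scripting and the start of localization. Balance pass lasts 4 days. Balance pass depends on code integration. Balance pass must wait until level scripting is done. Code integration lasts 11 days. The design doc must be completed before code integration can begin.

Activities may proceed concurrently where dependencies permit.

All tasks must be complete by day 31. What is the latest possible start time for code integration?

16

To finish by day 31, patch build (duration 3) must start no later than day 28.
To finish by day 31, balance pass (duration 4) must start no later than day 27.
Code integration must finish in time for balance pass (must start by day 27); patch build (must start by day 28, minus 1-day gap → day 27). The tightest is day 27, so code integration must start by 27 − 11 = day 16.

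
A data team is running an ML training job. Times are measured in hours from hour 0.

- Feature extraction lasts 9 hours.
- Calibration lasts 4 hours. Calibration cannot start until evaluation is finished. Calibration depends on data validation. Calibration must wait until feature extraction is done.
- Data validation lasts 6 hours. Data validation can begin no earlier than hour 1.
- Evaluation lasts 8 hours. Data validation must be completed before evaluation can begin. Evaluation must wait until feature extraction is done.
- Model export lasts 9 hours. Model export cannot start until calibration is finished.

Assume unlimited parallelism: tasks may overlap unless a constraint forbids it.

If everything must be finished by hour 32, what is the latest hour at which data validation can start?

Model export must finish by hour 32; it takes 9 hours, so it must start by 32 − 9 = hour 23.
Calibration has to be done before model export (must start by hour 23). That means finishing by hour 23, i.e. starting by 23 − 4 = hour 19.
Evaluation must finish before calibration (must start by hour 19). With an 8-hour duration, evaluation must start by 19 − 8 = hour 11.
Data validation feeds evaluation (must start by hour 11); calibration (must start by hour 19). Taking the minimum, data validation must finish by hour 11 and start by 11 − 6 = hour 5.

5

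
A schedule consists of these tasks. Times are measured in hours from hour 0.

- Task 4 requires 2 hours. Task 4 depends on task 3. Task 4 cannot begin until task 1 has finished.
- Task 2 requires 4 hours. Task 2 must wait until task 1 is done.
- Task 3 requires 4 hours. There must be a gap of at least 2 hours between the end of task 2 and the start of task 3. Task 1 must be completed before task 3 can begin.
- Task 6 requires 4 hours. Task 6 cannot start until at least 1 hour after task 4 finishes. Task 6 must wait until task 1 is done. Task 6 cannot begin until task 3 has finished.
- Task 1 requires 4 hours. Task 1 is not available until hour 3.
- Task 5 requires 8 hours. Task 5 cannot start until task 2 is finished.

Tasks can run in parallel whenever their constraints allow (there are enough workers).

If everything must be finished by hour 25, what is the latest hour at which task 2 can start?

Nothing follows task 6; the deadline of hour 25 is its only limit. It must start by 25 − 4 = hour 21.
Task 4 feeds into task 6 (must start by hour 21, minus 1-hour gap → hour 20); so task 4 must finish by hour 20 and therefore start by hour 18.
Task 3 has several dependents: task 4 (must start by hour 18); task 6 (must start by hour 21). The earliest of those limits is hour 18, so task 3 must start by 18 − 4 = hour 14.
To finish by hour 25, task 5 (duration 8) must start no later than hour 17.
For task 2: task 3 (must start by hour 14, minus 2-hour gap → hour 12); task 5 (must start by hour 17). The most restrictive is hour 12; with a 4-hour duration, task 2 must start by hour 8.

8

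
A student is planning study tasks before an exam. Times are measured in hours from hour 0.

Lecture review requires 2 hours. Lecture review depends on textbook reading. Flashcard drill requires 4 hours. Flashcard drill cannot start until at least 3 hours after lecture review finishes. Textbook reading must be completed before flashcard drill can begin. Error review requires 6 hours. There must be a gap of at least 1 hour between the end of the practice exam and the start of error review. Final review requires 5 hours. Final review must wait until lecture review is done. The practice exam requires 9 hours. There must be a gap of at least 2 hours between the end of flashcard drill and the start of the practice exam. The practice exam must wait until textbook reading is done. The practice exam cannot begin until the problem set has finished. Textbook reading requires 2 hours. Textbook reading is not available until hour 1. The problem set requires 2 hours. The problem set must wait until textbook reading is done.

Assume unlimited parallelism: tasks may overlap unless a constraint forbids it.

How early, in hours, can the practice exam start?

14

Textbook reading waits on its own release at hour 1, so it starts at hour 1 and finishes at 1 + 2 = hour 3.
After textbook reading (finishes hour 3), the problem set can start at hour 3 and finishes at hour 5.
After textbook reading (finishes hour 3), lecture review can start at hour 3 and finishes at hour 5.
For flashcard drill: lecture review (finishes hour 5, plus 3-hour gap → hour 8); textbook reading (finishes hour 3). Taking the maximum gives a start of hour 8, and it finishes at 8 + 4 = hour 12.
The practice exam waits on flashcard drill (finishes hour 12, plus 2-hour gap → hour 14); textbook reading (finishes hour 3); the problem set (finishes hour 5). The latest of these is hour 14, which is the earliest the practice exam can start.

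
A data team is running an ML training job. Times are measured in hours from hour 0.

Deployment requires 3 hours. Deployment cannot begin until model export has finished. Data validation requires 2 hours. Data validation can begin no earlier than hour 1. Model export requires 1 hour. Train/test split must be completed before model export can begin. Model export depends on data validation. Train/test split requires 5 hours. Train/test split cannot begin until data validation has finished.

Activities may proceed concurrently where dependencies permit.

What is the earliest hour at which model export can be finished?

9

After its own release at hour 1, data validation can start at hour 1 and finishes at hour 3.
After data validation (finishes hour 3), train/test split can start at hour 3 and finishes at hour 8.
Model export needs all of train/test split (finishes hour 8); data validation (finishes hour 3). That puts its earliest start at hour 8; it finishes at 8 + 1 = hour 9.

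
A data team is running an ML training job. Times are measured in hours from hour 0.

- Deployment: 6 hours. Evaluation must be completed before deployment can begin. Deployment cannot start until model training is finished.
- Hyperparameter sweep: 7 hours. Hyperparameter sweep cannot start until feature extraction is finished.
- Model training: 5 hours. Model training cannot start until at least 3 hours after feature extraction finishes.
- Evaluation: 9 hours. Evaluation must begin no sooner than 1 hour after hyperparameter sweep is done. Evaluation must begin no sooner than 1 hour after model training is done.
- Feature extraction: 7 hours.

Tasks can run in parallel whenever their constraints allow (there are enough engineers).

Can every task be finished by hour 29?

Nothing blocks feature extraction, so it runs from hour 0 to hour 7.
After feature extraction (finishes hour 7, plus 3-hour gap → hour 10), model training can start at hour 10 and finishes at hour 15.
Hyperparameter sweep cannot begin until feature extraction (finishes hour 7). It runs from hour 7 to 7 + 7 = hour 14.
For evaluation: hyperparameter sweep (finishes hour 14, plus 1-hour gap → hour 15); model training (finishes hour 15, plus 1-hour gap → hour 16). Taking the maximum gives a start of hour 16, and it finishes at 16 + 9 = hour 25.
Deployment needs all of evaluation (finishes hour 25); model training (finishes hour 15). That puts its earliest start at hour 25; it finishes at 25 + 6 = hour 31.
The earliest everything can be done is hour 31, which is after the deadline of 29, so it is not possible.

No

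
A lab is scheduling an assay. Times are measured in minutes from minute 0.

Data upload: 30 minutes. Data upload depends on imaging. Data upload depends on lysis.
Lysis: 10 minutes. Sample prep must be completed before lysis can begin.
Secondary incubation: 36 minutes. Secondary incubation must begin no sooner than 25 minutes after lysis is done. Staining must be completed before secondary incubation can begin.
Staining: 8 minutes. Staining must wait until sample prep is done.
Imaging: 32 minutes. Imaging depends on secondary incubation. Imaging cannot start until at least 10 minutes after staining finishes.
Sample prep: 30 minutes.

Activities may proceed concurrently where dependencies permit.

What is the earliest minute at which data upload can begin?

Nothing blocks sample prep, so it runs from minute 0 to minute 30.
After sample prep (finishes minute 30), staining can start at minute 30 and finishes at minute 38.
After sample prep (finishes minute 30), lysis can start at minute 30 and finishes at minute 40.
For secondary incubation: lysis (finishes minute 40, plus 25-minute gap → minute 65); staining (finishes minute 38). Taking the maximum gives a start of minute 65, and it finishes at 65 + 36 = minute 101.
Imaging needs all of secondary incubation (finishes minute 101); staining (finishes minute 38, plus 10-minute gap → minute 48). That puts its earliest start at minute 101; it finishes at 101 + 32 = minute 133.
Data upload waits on imaging (finishes minute 133); lysis (finishes minute 40). The latest of these is minute 133, which is the earliest data upload can start.

133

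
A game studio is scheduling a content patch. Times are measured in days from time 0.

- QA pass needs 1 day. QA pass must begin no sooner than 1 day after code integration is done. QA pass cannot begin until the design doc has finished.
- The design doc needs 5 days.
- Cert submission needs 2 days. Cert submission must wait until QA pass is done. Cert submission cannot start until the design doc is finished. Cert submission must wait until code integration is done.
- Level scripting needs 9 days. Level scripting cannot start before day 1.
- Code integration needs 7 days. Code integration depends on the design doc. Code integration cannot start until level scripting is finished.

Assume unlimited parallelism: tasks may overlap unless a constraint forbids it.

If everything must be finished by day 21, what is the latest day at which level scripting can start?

Cert submission has no dependents, so it just needs to finish by day 21. Starting by 21 − 2 = day 19 achieves that.
QA pass must finish before cert submission (must start by day 19). With a 1-day duration, QA pass must start by 19 − 1 = day 18.
Code integration has several dependents: QA pass (must start by day 18, minus 1-day gap → day 17); cert submission (must start by day 19). The earliest of those limits is day 17, so code integration must start by 17 − 7 = day 10.
Since code integration (must start by day 10) depends on it, level scripting must finish by day 10. Backing off its 9-day duration gives a latest start of day 1.

1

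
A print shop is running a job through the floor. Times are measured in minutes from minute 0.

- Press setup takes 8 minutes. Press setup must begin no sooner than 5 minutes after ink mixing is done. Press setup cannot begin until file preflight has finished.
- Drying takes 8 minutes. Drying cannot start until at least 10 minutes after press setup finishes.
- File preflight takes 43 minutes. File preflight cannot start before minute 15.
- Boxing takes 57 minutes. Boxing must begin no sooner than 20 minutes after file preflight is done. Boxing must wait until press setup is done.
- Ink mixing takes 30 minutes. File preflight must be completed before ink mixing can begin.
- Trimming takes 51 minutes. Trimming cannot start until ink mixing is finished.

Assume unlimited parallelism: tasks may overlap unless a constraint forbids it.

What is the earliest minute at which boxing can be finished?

File preflight cannot begin until its own release at minute 15. It runs from minute 15 to 15 + 43 = minute 58.
After file preflight (finishes minute 58), ink mixing can start at minute 58 and finishes at minute 88.
For press setup: ink mixing (finishes minute 88, plus 5-minute gap → minute 93); file preflight (finishes minute 58). Taking the maximum gives a start of minute 93, and it finishes at 93 + 8 = minute 101.
For boxing: file preflight (finishes minute 58, plus 20-minute gap → minute 78); press setup (finishes minute 101). Taking the maximum gives a start of minute 101, and it finishes at 101 + 57 = minute 158.

158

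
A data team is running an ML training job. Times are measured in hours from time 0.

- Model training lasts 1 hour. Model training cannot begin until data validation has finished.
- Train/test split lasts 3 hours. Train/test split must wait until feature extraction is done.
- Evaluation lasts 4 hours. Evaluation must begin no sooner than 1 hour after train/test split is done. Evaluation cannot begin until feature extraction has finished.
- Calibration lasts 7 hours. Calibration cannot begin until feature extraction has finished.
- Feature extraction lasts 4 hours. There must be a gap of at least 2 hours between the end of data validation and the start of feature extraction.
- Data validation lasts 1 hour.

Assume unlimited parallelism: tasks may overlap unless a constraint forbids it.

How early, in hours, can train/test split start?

7

Data validation has no prerequisites, so it starts at hour 0 and finishes at hour 1.
Feature extraction cannot begin until data validation (finishes hour 1, plus 2-hour gap → hour 3). It runs from hour 3 to 3 + 4 = hour 7.
Train/test split waits on feature extraction (finishes hour 7), so the earliest it can start is hour 7.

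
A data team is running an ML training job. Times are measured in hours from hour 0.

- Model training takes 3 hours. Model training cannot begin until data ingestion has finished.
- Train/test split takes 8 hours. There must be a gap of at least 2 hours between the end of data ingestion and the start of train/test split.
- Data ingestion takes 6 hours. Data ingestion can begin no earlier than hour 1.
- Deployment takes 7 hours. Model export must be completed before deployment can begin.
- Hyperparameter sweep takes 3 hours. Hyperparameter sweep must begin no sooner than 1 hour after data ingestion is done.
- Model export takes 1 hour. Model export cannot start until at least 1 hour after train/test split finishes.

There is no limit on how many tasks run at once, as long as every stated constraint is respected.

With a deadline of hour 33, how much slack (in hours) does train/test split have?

7

Data ingestion cannot begin until its own release at hour 1. It runs from hour 1 to 1 + 6 = hour 7.
After data ingestion (finishes hour 7, plus 2-hour gap → hour 9), train/test split can start at hour 9 and finishes at hour 17.

Working backward from the deadline:
Deployment has no dependents, so it just needs to finish by hour 33. Starting by 33 − 7 = hour 26 achieves that.
Model export has to be done before deployment (must start by hour 26). That means finishing by hour 26, i.e. starting by 26 − 1 = hour 25.
Train/test split feeds into model export (must start by hour 25, minus 1-hour gap → hour 24); so train/test split must finish by hour 24 and therefore start by hour 16.
So train/test split can start as early as hour 9 and as late as hour 16, giving 16 − 9 = 7 hours of slack.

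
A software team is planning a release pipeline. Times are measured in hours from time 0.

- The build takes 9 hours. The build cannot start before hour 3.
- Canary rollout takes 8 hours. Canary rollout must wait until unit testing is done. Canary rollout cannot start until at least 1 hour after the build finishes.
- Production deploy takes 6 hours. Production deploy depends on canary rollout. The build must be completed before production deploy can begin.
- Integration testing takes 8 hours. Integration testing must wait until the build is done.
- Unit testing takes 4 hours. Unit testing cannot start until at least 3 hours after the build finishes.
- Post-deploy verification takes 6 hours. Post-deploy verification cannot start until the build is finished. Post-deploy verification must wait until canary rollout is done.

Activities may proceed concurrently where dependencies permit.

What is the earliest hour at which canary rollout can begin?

After its own release at hour 3, the build can start at hour 3 and finishes at hour 12.
Unit testing cannot begin until the build (finishes hour 12, plus 3-hour gap → hour 15). It runs from hour 15 to 15 + 4 = hour 19.
Canary rollout waits on unit testing (finishes hour 19); the build (finishes hour 12, plus 1-hour gap → hour 13). The latest of these is hour 19, which is the earliest canary rollout can start.

19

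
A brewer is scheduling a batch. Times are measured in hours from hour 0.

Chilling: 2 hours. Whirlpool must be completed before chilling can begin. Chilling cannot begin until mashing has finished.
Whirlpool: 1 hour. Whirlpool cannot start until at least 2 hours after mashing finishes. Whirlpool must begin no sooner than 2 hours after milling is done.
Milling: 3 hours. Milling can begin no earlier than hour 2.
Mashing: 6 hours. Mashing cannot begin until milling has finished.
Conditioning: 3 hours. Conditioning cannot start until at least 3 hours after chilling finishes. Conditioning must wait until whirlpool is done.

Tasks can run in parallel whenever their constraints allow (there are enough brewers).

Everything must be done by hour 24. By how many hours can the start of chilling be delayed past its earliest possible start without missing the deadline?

2

Milling waits on its own release at hour 2, so it starts at hour 2 and finishes at 2 + 3 = hour 5.
Mashing cannot begin until milling (finishes hour 5). It runs from hour 5 to 5 + 6 = hour 11.
Whirlpool cannot start until mashing (finishes hour 11, plus 2-hour gap → hour 13); milling (finishes hour 5, plus 2-hour gap → hour 7). The controlling bound is hour 13, so whirlpool finishes at 13 + 1 = hour 14.
For chilling: whirlpool (finishes hour 14); mashing (finishes hour 11). Taking the maximum gives a start of hour 14, and it finishes at 14 + 2 = hour 16.

Working backward from the deadline:
Conditioning must finish by hour 24; it takes 3 hours, so it must start by 24 − 3 = hour 21.
Chilling feeds into conditioning (must start by hour 21, minus 3-hour gap → hour 18); so chilling must finish by hour 18 and therefore start by hour 16.
So chilling can start as early as hour 14 and as late as hour 16, giving 16 − 14 = 2 hours of slack.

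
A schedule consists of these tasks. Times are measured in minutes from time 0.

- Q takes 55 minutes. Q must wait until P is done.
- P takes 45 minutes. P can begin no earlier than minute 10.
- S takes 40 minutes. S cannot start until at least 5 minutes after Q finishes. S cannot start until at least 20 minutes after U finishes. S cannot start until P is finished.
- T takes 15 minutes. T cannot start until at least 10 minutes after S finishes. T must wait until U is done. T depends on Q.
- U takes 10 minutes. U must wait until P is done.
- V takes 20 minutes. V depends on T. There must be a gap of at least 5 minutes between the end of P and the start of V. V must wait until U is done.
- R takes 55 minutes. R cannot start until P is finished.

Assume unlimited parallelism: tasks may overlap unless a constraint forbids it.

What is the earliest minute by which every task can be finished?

P waits on its own release at minute 10, so it starts at minute 10 and finishes at 10 + 45 = minute 55.
U waits on P (finishes minute 55), so it starts at minute 55 and finishes at 55 + 10 = minute 65.
R waits on P (finishes minute 55), so it starts at minute 55 and finishes at 55 + 55 = minute 110.
Q waits on P (finishes minute 55), so it starts at minute 55 and finishes at 55 + 55 = minute 110.
For S: Q (finishes minute 110, plus 5-minute gap → minute 115); U (finishes minute 65, plus 20-minute gap → minute 85); P (finishes minute 55). Taking the maximum gives a start of minute 115, and it finishes at 115 + 40 = minute 155.
T cannot start until S (finishes minute 155, plus 10-minute gap → minute 165); U (finishes minute 65); Q (finishes minute 110). The controlling bound is minute 165, so T finishes at 165 + 15 = minute 180.
V has to wait for T (finishes minute 180); P (finishes minute 55, plus 5-minute gap → minute 60); U (finishes minute 65). The latest of these is minute 180, so V runs minute 180 to 180 + 20 = minute 200.
All tasks are finished once the last one completes. Finish times: P at 55, Q at 110, R at 110, S at 155, T at 180, U at 65, V at 200. The latest is minute 200.

200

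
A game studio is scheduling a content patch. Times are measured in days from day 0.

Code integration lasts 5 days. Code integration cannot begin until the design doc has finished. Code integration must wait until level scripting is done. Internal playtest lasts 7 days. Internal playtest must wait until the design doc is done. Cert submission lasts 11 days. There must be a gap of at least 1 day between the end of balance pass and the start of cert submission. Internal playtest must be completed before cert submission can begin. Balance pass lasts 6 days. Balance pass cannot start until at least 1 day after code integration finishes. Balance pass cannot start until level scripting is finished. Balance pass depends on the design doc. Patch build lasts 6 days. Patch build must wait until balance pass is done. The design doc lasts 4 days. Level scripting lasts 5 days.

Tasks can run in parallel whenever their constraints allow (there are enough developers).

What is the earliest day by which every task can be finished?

Level scripting can start immediately at day 0; it finishes at day 5.
Nothing blocks the design doc, so it runs from day 0 to day 4.
Internal playtest waits on the design doc (finishes day 4), so it starts at day 4 and finishes at 4 + 7 = day 11.
Code integration has to wait for the design doc (finishes day 4); level scripting (finishes day 5). The latest of these is day 5, so code integration runs day 5 to 5 + 5 = day 10.
Balance pass cannot start until code integration (finishes day 10, plus 1-day gap → day 11); level scripting (finishes day 5); the design doc (finishes day 4). The controlling bound is day 11, so balance pass finishes at 11 + 6 = day 17.
Patch build waits on balance pass (finishes day 17), so it starts at day 17 and finishes at 17 + 6 = day 23.
Cert submission cannot start until balance pass (finishes day 17, plus 1-day gap → day 18); internal playtest (finishes day 11). The controlling bound is day 18, so cert submission finishes at 18 + 11 = day 29.
All tasks are finished once the last one completes. Finish times: The design doc at 4, Level scripting at 5, Code integration at 10, Internal playtest at 11, Balance pass at 17, Cert submission at 29, Patch build at 23. The latest is day 29.

29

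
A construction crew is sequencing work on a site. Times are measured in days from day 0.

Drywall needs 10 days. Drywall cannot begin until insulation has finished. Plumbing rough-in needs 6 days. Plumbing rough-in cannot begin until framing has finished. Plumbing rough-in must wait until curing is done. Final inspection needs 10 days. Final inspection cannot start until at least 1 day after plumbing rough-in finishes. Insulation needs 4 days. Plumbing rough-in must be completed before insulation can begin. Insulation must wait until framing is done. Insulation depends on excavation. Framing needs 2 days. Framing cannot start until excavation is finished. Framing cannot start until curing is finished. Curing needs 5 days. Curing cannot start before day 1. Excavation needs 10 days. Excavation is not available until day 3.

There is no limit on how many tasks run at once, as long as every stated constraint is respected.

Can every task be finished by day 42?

After its own release at day 1, curing can start at day 1 and finishes at day 6.
Excavation cannot begin until its own release at day 3. It runs from day 3 to 3 + 10 = day 13.
Framing cannot start until excavation (finishes day 13); curing (finishes day 6). The controlling bound is day 13, so framing finishes at 13 + 2 = day 15.
Plumbing rough-in cannot start until framing (finishes day 15); curing (finishes day 6). The controlling bound is day 15, so plumbing rough-in finishes at 15 + 6 = day 21.
After plumbing rough-in (finishes day 21, plus 1-day gap → day 22), final inspection can start at day 22 and finishes at day 32.
Insulation needs all of plumbing rough-in (finishes day 21); framing (finishes day 15); excavation (finishes day 13). That puts its earliest start at day 21; it finishes at 21 + 4 = day 25.
Drywall cannot begin until insulation (finishes day 25). It runs from day 25 to 25 + 10 = day 35.
Every task is finished by day 35, which is no later than the deadline of 42, so the schedule is feasible.

Yes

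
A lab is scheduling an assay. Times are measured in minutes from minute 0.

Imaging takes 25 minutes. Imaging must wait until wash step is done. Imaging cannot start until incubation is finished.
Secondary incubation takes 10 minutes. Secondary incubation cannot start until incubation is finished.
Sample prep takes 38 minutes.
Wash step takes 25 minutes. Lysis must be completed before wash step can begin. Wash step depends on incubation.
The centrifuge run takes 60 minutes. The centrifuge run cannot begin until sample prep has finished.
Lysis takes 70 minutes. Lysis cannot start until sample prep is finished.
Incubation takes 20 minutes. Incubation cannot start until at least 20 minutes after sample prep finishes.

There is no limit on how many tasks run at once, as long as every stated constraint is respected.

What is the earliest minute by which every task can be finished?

158

Sample prep can start immediately at minute 0; it finishes at minute 38.
The centrifuge run cannot begin until sample prep (finishes minute 38). It runs from minute 38 to 38 + 60 = minute 98.
After sample prep (finishes minute 38, plus 20-minute gap → minute 58), incubation can start at minute 58 and finishes at minute 78.
After incubation (finishes minute 78), secondary incubation can start at minute 78 and finishes at minute 88.
Lysis cannot begin until sample prep (finishes minute 38). It runs from minute 38 to 38 + 70 = minute 108.
Wash step needs all of lysis (finishes minute 108); incubation (finishes minute 78). That puts its earliest start at minute 108; it finishes at 108 + 25 = minute 133.
Imaging cannot start until wash step (finishes minute 133); incubation (finishes minute 78). The controlling bound is minute 133, so imaging finishes at 133 + 25 = minute 158.
All tasks are finished once the last one completes. Finish times: Sample prep at 38, Lysis at 108, Incubation at 78, The centrifuge run at 98, Wash step at 133, Secondary incubation at 88, Imaging at 158. The latest is minute 158.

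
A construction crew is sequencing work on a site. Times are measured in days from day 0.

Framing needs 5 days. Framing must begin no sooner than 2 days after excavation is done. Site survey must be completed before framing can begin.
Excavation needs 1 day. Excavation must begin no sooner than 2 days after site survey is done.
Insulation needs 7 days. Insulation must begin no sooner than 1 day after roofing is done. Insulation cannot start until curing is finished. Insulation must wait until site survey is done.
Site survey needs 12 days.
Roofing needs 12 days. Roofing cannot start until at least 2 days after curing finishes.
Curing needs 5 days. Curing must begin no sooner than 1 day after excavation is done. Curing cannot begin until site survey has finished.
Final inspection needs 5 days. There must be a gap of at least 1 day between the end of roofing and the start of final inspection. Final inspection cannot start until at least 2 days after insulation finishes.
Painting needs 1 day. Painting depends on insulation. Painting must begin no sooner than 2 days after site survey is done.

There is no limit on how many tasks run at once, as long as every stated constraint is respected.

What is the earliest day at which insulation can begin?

36

Nothing blocks site survey, so it runs from day 0 to day 12.
Excavation waits on site survey (finishes day 12, plus 2-day gap → day 14), so it starts at day 14 and finishes at 14 + 1 = day 15.
For curing: excavation (finishes day 15, plus 1-day gap → day 16); site survey (finishes day 12). Taking the maximum gives a start of day 16, and it finishes at 16 + 5 = day 21.
Roofing cannot begin until curing (finishes day 21, plus 2-day gap → day 23). It runs from day 23 to 23 + 12 = day 35.
Insulation waits on roofing (finishes day 35, plus 1-day gap → day 36); curing (finishes day 21); site survey (finishes day 12). The latest of these is day 36, which is the earliest insulation can start.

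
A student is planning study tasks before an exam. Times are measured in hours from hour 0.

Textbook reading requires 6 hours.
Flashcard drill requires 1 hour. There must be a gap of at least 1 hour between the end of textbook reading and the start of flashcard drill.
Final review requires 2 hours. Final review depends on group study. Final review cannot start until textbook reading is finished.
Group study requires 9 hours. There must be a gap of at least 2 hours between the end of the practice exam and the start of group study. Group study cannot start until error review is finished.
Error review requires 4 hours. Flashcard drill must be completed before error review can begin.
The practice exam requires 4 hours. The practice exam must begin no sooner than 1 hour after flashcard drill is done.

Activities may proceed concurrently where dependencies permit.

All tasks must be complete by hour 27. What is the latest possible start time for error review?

12

Nothing follows final review; the deadline of hour 27 is its only limit. It must start by 27 − 2 = hour 25.
Group study feeds into final review (must start by hour 25); so group study must finish by hour 25 and therefore start by hour 16.
Error review must finish before group study (must start by hour 16). With a 4-hour duration, error review must start by 16 − 4 = hour 12.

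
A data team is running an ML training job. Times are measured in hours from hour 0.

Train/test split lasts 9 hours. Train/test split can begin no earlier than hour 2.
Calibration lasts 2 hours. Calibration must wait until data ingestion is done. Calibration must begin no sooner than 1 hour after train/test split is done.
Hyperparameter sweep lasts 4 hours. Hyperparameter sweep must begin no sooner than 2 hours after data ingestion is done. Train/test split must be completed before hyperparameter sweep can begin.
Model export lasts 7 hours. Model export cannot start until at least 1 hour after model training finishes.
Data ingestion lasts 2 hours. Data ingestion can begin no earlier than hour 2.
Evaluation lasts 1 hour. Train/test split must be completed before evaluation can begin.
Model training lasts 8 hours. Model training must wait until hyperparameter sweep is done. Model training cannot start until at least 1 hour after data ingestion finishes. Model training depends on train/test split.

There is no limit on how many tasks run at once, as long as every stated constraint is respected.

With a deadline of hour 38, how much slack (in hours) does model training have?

After its own release at hour 2, train/test split can start at hour 2 and finishes at hour 11.
Data ingestion waits on its own release at hour 2, so it starts at hour 2 and finishes at 2 + 2 = hour 4.
Hyperparameter sweep cannot start until data ingestion (finishes hour 4, plus 2-hour gap → hour 6); train/test split (finishes hour 11). The controlling bound is hour 11, so hyperparameter sweep finishes at 11 + 4 = hour 15.
Model training needs all of hyperparameter sweep (finishes hour 15); data ingestion (finishes hour 4, plus 1-hour gap → hour 5); train/test split (finishes hour 11). That puts its earliest start at hour 15; it finishes at 15 + 8 = hour 23.

Working backward from the deadline:
Nothing follows model export; the deadline of hour 38 is its only limit. It must start by 38 − 7 = hour 31.
Since model export (must start by hour 31, minus 1-hour gap → hour 30) depends on it, model training must finish by hour 30. Backing off its 8-hour duration gives a latest start of hour 22.
So model training can start as early as hour 15 and as late as hour 22, giving 22 − 15 = 7 hours of slack.

7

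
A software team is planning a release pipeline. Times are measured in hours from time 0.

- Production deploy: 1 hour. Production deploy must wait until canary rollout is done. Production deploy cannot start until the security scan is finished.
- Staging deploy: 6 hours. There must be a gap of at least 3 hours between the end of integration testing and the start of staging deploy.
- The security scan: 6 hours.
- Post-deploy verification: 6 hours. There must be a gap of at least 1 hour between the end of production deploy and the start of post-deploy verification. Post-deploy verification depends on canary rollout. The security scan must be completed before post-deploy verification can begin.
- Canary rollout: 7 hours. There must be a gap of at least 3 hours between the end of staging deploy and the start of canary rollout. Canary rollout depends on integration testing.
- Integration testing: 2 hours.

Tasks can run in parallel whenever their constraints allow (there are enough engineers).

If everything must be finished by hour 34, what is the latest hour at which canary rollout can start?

Post-deploy verification has no dependents, so it just needs to finish by hour 34. Starting by 34 − 6 = hour 28 achieves that.
Production deploy feeds into post-deploy verification (must start by hour 28, minus 1-hour gap → hour 27); so production deploy must finish by hour 27 and therefore start by hour 26.
Canary rollout has several dependents: production deploy (must start by hour 26); post-deploy verification (must start by hour 28). The earliest of those limits is hour 26, so canary rollout must start by 26 − 7 = hour 19.

19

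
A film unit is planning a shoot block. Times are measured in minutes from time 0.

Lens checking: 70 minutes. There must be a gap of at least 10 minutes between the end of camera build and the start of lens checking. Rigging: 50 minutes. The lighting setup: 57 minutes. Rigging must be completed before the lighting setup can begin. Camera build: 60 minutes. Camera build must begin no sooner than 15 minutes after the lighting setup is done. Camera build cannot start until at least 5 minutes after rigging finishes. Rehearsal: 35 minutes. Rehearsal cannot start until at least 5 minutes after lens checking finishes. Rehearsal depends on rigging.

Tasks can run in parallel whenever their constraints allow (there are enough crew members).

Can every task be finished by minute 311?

Yes

Nothing blocks rigging, so it runs from minute 0 to minute 50.
The lighting setup cannot begin until rigging (finishes minute 50). It runs from minute 50 to 50 + 57 = minute 107.
Camera build needs all of the lighting setup (finishes minute 107, plus 15-minute gap → minute 122); rigging (finishes minute 50, plus 5-minute gap → minute 55). That puts its earliest start at minute 122; it finishes at 122 + 60 = minute 182.
Lens checking cannot begin until camera build (finishes minute 182, plus 10-minute gap → minute 192). It runs from minute 192 to 192 + 70 = minute 262.
Rehearsal has to wait for lens checking (finishes minute 262, plus 5-minute gap → minute 267); rigging (finishes minute 50). The latest of these is minute 267, so rehearsal runs minute 267 to 267 + 35 = minute 302.
Every task is finished by minute 302, which is no later than the deadline of 311, so the schedule is feasible.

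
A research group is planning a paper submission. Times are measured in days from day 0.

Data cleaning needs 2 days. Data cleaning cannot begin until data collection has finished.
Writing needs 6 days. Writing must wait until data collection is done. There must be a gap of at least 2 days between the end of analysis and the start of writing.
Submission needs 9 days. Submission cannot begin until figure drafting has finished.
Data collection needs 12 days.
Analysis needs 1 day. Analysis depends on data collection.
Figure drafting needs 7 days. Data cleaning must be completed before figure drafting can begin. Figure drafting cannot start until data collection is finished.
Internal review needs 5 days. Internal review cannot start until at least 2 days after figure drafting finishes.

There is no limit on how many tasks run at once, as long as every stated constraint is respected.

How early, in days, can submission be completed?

30

Data collection can start immediately at day 0; it finishes at day 12.
After data collection (finishes day 12), data cleaning can start at day 12 and finishes at day 14.
Figure drafting needs all of data cleaning (finishes day 14); data collection (finishes day 12). That puts its earliest start at day 14; it finishes at 14 + 7 = day 21.
Submission cannot begin until figure drafting (finishes day 21). It runs from day 21 to 21 + 9 = day 30.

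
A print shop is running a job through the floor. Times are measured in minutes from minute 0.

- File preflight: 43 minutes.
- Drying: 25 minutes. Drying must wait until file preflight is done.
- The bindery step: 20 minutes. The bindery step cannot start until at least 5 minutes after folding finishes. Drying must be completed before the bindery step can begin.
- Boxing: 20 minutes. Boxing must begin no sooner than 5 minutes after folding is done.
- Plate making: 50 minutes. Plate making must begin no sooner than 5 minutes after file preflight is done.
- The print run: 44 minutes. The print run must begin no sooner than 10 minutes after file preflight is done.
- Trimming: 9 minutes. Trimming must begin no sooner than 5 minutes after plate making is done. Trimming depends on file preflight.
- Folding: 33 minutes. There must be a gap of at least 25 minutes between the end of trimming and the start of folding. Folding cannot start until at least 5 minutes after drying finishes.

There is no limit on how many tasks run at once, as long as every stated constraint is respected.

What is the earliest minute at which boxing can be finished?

File preflight has no prerequisites, so it starts at minute 0 and finishes at minute 43.
After file preflight (finishes minute 43), drying can start at minute 43 and finishes at minute 68.
Plate making waits on file preflight (finishes minute 43, plus 5-minute gap → minute 48), so it starts at minute 48 and finishes at 48 + 50 = minute 98.
Trimming cannot start until plate making (finishes minute 98, plus 5-minute gap → minute 103); file preflight (finishes minute 43). The controlling bound is minute 103, so trimming finishes at 103 + 9 = minute 112.
Folding cannot start until trimming (finishes minute 112, plus 25-minute gap → minute 137); drying (finishes minute 68, plus 5-minute gap → minute 73). The controlling bound is minute 137, so folding finishes at 137 + 33 = minute 170.
Boxing waits on folding (finishes minute 170, plus 5-minute gap → minute 175), so it starts at minute 175 and finishes at 175 + 20 = minute 195.

195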